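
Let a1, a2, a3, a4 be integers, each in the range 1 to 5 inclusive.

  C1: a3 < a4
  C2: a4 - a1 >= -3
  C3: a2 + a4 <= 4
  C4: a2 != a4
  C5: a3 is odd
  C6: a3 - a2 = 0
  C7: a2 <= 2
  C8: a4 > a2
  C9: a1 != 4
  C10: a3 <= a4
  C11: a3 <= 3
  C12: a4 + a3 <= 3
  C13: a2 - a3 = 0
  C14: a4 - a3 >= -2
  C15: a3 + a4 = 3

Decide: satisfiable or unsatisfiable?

Satisfiable

Take a1 = 5, a2 = 1, a3 = 1, a4 = 2. Then constraint 2: a4 - a1 = -3; constraint 3: a2 + a4 = 3; constraint 6: a3 - a2 = 0, and every other listed constraint is also met.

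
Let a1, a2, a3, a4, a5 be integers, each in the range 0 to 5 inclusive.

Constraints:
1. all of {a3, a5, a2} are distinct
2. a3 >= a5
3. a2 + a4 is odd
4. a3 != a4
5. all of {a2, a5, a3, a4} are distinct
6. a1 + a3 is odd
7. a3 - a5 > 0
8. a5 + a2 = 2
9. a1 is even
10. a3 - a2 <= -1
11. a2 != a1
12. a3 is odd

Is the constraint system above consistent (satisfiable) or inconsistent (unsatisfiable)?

Satisfiable

Setting (a1, a2, a3, a4, a5) = (0, 2, 1, 5, 0) satisfies everything: constraint 7: a3 - a5 = 1; constraint 8: a5 + a2 = 2, and the others follow.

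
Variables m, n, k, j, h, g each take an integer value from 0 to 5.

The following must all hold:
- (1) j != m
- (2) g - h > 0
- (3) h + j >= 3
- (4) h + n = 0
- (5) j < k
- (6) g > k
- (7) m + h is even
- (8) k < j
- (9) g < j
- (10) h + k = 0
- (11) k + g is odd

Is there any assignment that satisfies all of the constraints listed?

Constraints 5, 6, and 9 give g < j, j < k, k < g. Chaining: g < j < k < g, which forces g < g — impossible.

Unsatisfiable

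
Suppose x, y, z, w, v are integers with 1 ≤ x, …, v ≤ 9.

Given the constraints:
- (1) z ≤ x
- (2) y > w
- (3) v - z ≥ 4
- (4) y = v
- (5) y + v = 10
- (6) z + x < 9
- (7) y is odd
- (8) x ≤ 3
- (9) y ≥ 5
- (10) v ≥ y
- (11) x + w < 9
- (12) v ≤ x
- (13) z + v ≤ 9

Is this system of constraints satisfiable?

Unsatisfiable

From constraints 9 and 10: v ≥ y and y ≥ 5, so v ≥ 5. From constraints 8 and 12: v ≤ x and x ≤ 3, so v ≤ 3. But 3 < 5, so no value of v works.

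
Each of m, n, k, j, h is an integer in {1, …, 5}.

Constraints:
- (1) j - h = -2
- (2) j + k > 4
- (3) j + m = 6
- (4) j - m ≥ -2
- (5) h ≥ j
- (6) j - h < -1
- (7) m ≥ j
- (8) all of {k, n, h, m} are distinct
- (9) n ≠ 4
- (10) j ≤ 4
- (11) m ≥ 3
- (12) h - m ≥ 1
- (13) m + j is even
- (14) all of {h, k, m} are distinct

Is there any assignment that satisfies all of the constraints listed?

Satisfiable

Try m = 3, n = 1, k = 2, j = 3, h = 5.
Check constraint 1: j - h = -2; constraint 2: j + k = 5. The remaining constraints are straightforward to verify.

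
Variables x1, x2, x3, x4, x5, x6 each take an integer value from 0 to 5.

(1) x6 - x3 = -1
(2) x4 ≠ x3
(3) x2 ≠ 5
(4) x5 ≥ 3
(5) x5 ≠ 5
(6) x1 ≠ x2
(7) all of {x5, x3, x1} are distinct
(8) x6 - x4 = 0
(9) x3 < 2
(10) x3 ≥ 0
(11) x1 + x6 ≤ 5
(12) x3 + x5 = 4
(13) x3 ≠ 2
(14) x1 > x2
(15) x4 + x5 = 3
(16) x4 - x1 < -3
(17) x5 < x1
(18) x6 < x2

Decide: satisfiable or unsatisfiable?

Satisfiable

Take x1 = 4, x2 = 1, x3 = 1, x4 = 0, x5 = 3, x6 = 0. Then constraint 1: x6 - x3 = -1; constraint 8: x6 - x4 = 0; constraint 11: x1 + x6 = 4, and every other listed constraint is also met.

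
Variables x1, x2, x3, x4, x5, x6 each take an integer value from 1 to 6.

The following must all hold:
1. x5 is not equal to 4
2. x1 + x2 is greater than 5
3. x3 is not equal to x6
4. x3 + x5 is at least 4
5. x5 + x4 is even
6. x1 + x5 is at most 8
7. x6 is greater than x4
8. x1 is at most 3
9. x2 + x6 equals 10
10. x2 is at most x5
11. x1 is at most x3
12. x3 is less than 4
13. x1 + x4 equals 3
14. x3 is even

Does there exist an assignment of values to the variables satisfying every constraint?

Satisfiable

Try x1 = 2, x2 = 4, x3 = 2, x4 = 1, x5 = 5, x6 = 6.
Check constraint 2: x1 + x2 = 6; constraint 4: x3 + x5 = 7; constraint 6: x1 + x5 = 7. The remaining constraints are straightforward to verify.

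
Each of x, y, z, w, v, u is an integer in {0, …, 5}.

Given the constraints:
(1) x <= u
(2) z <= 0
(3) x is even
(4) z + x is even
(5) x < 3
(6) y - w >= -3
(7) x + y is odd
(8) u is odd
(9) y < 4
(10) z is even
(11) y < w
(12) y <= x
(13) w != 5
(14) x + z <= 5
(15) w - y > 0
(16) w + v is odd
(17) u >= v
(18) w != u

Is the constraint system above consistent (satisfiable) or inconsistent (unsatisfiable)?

Take x = 2, y = 1, z = 0, w = 4, v = 1, u = 5. Then constraint 6: y - w = -3; constraint 14: x + z = 2; constraint 15: w - y = 3, and every other listed constraint is also met.

Satisfiable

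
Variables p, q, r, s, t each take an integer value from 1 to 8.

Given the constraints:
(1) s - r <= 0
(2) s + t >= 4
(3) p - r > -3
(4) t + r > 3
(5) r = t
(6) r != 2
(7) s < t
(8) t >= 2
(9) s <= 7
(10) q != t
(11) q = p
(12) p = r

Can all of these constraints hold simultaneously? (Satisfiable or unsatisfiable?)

Unsatisfiable

From constraints 5, 11, and 12, q = p = r = t, so q = t. But constraint 10 says q ≠ t. Contradiction.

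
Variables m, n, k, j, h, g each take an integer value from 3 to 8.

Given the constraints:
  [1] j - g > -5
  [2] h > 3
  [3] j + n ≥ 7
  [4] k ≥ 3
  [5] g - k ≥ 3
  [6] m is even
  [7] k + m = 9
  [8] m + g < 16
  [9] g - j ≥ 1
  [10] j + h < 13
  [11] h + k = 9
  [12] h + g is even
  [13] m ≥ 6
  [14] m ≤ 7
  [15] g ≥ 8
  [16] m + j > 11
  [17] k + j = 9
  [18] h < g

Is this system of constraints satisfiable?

Setting (m, n, k, j, h, g) = (6, 4, 3, 6, 6, 8) satisfies everything: constraint 1: j - g = -2; constraint 3: j + n = 10, and the others follow.

Satisfiable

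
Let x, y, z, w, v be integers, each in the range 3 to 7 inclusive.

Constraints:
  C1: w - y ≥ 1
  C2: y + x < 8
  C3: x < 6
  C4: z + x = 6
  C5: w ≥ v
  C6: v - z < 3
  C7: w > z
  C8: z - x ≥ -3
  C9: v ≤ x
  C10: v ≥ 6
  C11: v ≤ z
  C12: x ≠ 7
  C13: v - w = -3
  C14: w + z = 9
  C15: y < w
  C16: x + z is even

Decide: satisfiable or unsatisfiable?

From constraints 9 and 10: x ≥ v and v ≥ 6, so x ≥ 6. From constraint 3: x ≤ 5. But 5 < 6, so no value of x works.

Unsatisfiable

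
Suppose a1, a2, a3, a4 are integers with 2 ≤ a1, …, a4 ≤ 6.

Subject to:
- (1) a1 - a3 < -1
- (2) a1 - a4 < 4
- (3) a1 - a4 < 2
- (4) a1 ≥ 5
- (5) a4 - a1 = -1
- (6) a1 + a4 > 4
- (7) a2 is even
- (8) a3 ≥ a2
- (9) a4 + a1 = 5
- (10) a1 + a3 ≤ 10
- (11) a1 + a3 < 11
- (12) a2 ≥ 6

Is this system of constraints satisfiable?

From constraint 4: a1 ≥ 5. From constraints 8 and 12: a3 ≥ a2 ≥ 6. Hence a1 + a3 ≥ 11. But constraint 10 requires a1 + a3 ≤ 10, and 10 < 11. Contradiction.

Unsatisfiable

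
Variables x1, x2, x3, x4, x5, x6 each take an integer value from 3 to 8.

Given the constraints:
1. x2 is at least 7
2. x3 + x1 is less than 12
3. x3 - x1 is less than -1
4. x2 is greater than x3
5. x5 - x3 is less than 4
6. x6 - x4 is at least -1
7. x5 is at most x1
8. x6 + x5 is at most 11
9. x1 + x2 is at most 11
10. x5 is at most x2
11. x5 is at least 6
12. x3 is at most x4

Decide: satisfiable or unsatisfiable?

Unsatisfiable

From constraints 7 and 11: x1 ≥ x5 ≥ 6. From constraint 1: x2 ≥ 7. Hence x1 + x2 ≥ 13. But constraint 9 requires x1 + x2 ≤ 11, and 11 < 13. Contradiction.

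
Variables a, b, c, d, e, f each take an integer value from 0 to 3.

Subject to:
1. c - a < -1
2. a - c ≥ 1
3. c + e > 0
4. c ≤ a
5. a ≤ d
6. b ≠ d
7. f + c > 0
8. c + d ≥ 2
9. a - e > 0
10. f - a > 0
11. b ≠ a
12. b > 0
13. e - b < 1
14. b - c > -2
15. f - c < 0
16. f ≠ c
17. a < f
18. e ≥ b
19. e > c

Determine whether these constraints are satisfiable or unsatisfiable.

Constraints 9, 10, 15, and 19 give c < e, e < a, a < f, f < c. Chaining: c < e < a < f < c, which forces c < c — impossible.

Unsatisfiable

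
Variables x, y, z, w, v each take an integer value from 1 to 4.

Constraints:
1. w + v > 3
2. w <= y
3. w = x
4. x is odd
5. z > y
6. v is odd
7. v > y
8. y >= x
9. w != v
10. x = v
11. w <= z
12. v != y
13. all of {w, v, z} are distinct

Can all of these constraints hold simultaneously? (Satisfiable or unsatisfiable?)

Unsatisfiable

From constraints 3 and 10, w = x = v, so w = v. But constraint 9 says w ≠ v. Contradiction.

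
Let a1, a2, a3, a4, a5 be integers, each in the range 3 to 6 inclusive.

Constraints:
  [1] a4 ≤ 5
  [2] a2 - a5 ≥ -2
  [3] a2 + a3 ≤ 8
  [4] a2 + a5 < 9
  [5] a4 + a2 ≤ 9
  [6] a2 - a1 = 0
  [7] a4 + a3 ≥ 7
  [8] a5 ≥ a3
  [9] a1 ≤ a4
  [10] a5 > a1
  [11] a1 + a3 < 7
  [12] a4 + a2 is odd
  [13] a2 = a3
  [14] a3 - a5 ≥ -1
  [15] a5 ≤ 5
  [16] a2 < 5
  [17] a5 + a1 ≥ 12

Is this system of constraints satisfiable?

Unsatisfiable

From constraint 15: a5 ≤ 5. From constraints 1 and 9: a1 ≤ a4 ≤ 5. Hence a5 + a1 ≤ 10. But constraint 17 requires a5 + a1 ≥ 12, and 12 > 10. Contradiction.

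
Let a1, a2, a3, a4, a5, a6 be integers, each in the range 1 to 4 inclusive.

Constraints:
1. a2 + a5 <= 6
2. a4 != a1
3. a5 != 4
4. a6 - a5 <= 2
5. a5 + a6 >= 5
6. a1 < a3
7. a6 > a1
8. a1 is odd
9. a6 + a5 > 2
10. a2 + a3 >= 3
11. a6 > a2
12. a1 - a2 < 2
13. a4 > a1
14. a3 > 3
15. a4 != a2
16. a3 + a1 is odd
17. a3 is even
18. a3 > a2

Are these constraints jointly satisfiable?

Satisfiable

Take a1 = 1, a2 = 1, a3 = 4, a4 = 2, a5 = 2, a6 = 3. Then constraint 1: a2 + a5 = 3; constraint 4: a6 - a5 = 1, and every other listed constraint is also met.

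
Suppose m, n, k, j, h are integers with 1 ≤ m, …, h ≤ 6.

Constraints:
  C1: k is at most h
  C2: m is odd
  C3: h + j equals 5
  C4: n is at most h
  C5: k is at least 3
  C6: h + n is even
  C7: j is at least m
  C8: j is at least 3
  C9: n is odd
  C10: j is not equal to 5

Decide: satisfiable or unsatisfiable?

From constraints 1 and 5: h ≥ k ≥ 3. From constraint 8: j ≥ 3. Hence h + j ≥ 6. But constraint 3 requires h + j = 5, and 5 < 6. Contradiction.

Unsatisfiable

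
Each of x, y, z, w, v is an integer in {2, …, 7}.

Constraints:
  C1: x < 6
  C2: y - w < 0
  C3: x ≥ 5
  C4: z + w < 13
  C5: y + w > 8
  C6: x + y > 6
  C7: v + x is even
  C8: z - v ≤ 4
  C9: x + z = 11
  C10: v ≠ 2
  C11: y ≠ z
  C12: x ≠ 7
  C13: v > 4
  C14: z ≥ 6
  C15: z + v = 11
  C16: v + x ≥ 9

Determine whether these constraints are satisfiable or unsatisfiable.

Satisfiable

Try x = 5, y = 4, z = 6, w = 5, v = 5.
Check constraint 2: y - w = -1; constraint 4: z + w = 11; constraint 5: y + w = 9. The remaining constraints are straightforward to verify.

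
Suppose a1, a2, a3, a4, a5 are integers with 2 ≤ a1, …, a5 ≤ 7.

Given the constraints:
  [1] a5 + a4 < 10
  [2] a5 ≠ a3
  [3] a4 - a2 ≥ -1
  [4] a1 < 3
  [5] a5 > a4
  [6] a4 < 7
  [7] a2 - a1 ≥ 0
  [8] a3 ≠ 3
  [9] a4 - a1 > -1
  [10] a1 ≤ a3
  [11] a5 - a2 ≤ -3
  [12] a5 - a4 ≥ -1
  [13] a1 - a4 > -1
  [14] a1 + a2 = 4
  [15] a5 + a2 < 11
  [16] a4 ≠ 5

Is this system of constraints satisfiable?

Unsatisfiable

Constraints 3, 11, and 12 give a5 − a4 ≥ -1, a4 − a2 ≥ -1, a2 − a5 ≥ 3.
Adding all 3 inequalities: the left sides telescope to 0, and the right sides sum to (-1) + (-1) + 3 = 1. So 0 ≥ 1, which is false.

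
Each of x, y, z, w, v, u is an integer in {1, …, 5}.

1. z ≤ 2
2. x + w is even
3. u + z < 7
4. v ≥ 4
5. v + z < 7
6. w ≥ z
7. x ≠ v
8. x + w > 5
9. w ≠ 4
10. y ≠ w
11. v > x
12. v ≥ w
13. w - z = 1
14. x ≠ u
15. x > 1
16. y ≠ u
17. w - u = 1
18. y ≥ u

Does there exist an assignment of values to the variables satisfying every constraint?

Satisfiable

Take x = 3, y = 5, z = 2, w = 3, v = 4, u = 2. Then constraint 3: u + z = 4; constraint 5: v + z = 6; constraint 8: x + w = 6, and every other listed constraint is also met.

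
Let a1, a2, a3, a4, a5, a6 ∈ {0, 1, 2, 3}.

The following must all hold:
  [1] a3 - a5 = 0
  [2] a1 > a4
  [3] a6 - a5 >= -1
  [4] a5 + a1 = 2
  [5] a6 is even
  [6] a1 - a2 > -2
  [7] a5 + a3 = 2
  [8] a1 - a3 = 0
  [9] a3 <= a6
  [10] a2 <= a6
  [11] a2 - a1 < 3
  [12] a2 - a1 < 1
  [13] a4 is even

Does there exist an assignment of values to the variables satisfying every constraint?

Try a1 = 1, a2 = 1, a3 = 1, a4 = 0, a5 = 1, a6 = 2.
Check constraint 1: a3 - a5 = 0; constraint 3: a6 - a5 = 1; constraint 4: a5 + a1 = 2. The remaining constraints are straightforward to verify.

Satisfiable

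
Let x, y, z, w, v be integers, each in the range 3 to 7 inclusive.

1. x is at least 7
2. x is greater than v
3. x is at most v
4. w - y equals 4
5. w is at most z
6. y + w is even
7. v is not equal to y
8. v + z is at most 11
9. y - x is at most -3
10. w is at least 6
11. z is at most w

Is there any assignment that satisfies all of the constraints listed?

Unsatisfiable

From constraints 1 and 3: v ≥ x ≥ 7. From constraints 5 and 10: z ≥ w ≥ 6. Hence v + z ≥ 13. But constraint 8 requires v + z ≤ 11, and 11 < 13. Contradiction.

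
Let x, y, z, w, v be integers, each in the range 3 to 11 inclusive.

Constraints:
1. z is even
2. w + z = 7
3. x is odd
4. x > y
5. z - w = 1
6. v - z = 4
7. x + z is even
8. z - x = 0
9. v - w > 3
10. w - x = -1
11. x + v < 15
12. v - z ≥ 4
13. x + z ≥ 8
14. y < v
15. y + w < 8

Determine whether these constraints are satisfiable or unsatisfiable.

Unsatisfiable

Constraint 3 makes x odd and constraint 1 makes z even, so x + z must be odd. Constraint 7 says x + z is even — contradiction.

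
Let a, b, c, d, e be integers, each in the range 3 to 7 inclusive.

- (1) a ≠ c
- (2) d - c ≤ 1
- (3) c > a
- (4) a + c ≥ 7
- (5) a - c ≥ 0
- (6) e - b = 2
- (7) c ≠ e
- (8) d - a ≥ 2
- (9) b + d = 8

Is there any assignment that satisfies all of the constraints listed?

Unsatisfiable

Constraints 2, 5, and 8 give a − c ≥ 0, c − d ≥ -1, d − a ≥ 2.
Adding all 3 inequalities: the left sides telescope to 0, and the right sides sum to 0 + (-1) + 2 = 1. So 0 ≥ 1, which is false.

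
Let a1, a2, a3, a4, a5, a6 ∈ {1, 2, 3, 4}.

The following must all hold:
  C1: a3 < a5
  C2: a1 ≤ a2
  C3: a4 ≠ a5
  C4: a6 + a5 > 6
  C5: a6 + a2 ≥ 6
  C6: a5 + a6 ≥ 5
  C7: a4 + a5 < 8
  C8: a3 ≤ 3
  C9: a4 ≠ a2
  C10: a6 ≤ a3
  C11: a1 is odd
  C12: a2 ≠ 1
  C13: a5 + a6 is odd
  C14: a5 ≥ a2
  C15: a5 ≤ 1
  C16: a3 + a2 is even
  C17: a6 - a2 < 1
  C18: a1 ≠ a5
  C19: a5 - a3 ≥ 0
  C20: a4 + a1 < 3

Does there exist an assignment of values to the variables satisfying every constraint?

Unsatisfiable

From constraints 8 and 10: a6 ≤ a3 ≤ 3. From constraints 14 and 15: a2 ≤ a5 ≤ 1. Hence a6 + a2 ≤ 4. But constraint 5 requires a6 + a2 ≥ 6, and 6 > 4. Contradiction.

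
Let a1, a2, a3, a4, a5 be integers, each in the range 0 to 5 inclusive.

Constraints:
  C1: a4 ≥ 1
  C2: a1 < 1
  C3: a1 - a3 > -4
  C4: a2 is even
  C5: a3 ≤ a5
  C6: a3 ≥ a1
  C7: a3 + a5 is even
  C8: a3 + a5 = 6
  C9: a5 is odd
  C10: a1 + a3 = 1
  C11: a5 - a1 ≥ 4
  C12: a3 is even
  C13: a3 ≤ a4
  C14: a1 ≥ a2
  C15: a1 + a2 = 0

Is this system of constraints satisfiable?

Constraint 12 makes a3 even and constraint 9 makes a5 odd, so a3 + a5 must be odd. Constraint 7 says a3 + a5 is even — contradiction.

Unsatisfiable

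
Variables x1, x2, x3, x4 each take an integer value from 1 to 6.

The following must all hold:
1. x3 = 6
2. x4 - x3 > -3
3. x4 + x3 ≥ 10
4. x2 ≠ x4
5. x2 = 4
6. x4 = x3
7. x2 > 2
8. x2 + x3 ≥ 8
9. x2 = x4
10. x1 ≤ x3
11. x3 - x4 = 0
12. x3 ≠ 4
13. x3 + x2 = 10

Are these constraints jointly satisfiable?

Unsatisfiable

Constraint 5 fixes x2 = 4 and constraint 1 fixes x3 = 6. Constraints 6 and 9 give x2 = x4 = x3, so x2 = x3. But 4 ≠ 6 — contradiction.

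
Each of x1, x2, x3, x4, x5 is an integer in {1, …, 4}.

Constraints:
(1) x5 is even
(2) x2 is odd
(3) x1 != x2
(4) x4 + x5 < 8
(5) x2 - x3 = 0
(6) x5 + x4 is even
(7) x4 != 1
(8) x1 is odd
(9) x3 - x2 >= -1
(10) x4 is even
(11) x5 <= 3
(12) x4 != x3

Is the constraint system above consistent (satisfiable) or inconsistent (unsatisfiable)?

Satisfiable

One satisfying assignment is x1 = 1, x2 = 3, x3 = 3, x4 = 4, x5 = 2.
For the less obvious constraints — constraint 4: x4 + x5 = 6; constraint 5: x2 - x3 = 0 — and the others hold by inspection.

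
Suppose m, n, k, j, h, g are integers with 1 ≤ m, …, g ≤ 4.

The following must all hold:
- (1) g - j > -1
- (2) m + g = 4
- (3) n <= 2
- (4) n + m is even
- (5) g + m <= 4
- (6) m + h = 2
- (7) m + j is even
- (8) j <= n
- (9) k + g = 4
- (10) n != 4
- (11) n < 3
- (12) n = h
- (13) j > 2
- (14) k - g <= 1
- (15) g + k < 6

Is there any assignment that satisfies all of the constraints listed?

Unsatisfiable

From constraint 13: j ≥ 3. From constraints 3 and 8: j ≤ n and n ≤ 2, so j ≤ 2. But 2 < 3, so no value of j works.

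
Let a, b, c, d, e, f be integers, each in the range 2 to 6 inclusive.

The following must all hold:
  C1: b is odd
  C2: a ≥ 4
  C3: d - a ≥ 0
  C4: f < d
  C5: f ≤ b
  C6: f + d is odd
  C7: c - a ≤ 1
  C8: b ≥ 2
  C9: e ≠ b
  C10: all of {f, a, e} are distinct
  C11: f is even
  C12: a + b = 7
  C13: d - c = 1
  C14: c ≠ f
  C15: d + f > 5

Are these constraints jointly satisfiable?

One satisfying assignment is a = 4, b = 3, c = 4, d = 5, e = 5, f = 2.
For the less obvious constraints — constraint 3: d - a = 1; constraint 7: c - a = 0 — and the others hold by inspection.

Satisfiable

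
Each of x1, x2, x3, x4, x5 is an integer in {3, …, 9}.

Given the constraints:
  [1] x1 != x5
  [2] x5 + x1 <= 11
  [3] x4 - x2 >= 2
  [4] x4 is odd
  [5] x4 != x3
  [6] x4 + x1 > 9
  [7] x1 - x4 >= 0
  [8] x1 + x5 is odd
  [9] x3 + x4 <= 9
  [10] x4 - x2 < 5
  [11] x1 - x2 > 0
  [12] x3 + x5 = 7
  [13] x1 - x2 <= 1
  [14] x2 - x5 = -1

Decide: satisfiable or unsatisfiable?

Unsatisfiable

Constraints 3, 7, and 13 give x1 − x4 ≥ 0, x4 − x2 ≥ 2, x2 − x1 ≥ -1.
Adding all 3 inequalities: the left sides telescope to 0, and the right sides sum to 0 + 2 + (-1) = 1. So 0 ≥ 1, which is false.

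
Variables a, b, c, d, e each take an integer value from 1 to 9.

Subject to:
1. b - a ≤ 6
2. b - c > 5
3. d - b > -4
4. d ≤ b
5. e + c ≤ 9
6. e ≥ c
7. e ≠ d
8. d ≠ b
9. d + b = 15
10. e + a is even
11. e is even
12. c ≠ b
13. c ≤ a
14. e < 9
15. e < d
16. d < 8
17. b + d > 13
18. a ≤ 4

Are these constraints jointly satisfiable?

Take a = 2, b = 8, c = 1, d = 7, e = 6. Then constraint 1: b - a = 6; constraint 2: b - c = 7, and every other listed constraint is also met.

Satisfiable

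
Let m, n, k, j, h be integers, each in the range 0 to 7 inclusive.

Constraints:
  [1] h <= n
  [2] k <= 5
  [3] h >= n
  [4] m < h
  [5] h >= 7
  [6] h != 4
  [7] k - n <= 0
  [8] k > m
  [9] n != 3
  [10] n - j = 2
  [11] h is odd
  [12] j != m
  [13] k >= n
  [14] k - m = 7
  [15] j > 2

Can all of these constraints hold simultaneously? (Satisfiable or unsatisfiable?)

Unsatisfiable

From constraints 1 and 5: n ≥ h and h ≥ 7, so n ≥ 7. From constraints 2 and 13: n ≤ k and k ≤ 5, so n ≤ 5. But 5 < 7, so no value of n works.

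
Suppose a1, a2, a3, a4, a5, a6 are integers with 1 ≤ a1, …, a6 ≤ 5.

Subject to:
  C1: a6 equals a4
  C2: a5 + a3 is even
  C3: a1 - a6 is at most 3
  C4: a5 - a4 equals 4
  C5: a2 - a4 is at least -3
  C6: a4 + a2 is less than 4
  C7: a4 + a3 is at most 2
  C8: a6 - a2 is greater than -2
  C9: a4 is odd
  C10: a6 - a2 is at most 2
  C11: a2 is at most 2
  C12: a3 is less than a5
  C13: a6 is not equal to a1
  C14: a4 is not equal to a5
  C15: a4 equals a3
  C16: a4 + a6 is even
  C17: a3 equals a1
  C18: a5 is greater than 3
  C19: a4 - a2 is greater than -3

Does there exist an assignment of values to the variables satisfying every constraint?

Unsatisfiable

From constraints 1, 15, and 17, a6 = a4 = a3 = a1, so a6 = a1. But constraint 13 says a6 ≠ a1. Contradiction.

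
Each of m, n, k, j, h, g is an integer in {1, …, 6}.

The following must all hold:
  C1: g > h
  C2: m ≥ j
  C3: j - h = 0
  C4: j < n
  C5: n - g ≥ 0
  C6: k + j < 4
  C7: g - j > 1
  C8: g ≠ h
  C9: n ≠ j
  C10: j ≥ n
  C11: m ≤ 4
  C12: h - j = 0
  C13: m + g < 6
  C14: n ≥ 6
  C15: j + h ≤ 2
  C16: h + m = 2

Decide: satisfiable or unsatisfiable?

From constraints 10 and 14: j ≥ n and n ≥ 6, so j ≥ 6. From constraints 2 and 11: j ≤ m and m ≤ 4, so j ≤ 4. But 4 < 6, so no value of j works.

Unsatisfiable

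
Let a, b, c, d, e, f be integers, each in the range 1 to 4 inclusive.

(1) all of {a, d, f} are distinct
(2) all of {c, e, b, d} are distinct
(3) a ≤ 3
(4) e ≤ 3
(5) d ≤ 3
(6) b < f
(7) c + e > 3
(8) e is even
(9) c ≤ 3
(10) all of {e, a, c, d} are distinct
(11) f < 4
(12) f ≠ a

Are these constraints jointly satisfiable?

Unsatisfiable

Constraints 3, 4, 5, and 9 confine each of e, a, c, d to the 3 values {1, …, 3} (the domain already gives each ≥ 1).
Constraint 10 requires all 4 of them to be distinct, but only 3 values are available — impossible by the pigeonhole principle.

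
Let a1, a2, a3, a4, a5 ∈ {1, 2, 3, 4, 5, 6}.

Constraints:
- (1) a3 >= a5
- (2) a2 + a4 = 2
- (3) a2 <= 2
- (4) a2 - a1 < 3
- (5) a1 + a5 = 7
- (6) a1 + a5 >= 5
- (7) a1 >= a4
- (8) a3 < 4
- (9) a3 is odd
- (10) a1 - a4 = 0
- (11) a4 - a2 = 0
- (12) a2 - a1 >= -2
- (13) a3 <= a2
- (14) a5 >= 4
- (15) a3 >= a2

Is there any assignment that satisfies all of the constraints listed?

Unsatisfiable

From constraints 1 and 14: a3 ≥ a5 and a5 ≥ 4, so a3 ≥ 4. From constraints 3 and 13: a3 ≤ a2 and a2 ≤ 2, so a3 ≤ 2. But 2 < 4, so no value of a3 works.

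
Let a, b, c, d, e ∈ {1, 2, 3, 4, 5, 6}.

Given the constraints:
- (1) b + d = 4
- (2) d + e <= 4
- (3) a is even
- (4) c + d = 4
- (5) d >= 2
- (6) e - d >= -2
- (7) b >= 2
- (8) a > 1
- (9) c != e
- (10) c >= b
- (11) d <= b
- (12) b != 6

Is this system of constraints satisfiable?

Satisfiable

Setting (a, b, c, d, e) = (4, 2, 2, 2, 1) satisfies everything: constraint 1: b + d = 4; constraint 2: d + e = 3, and the others follow.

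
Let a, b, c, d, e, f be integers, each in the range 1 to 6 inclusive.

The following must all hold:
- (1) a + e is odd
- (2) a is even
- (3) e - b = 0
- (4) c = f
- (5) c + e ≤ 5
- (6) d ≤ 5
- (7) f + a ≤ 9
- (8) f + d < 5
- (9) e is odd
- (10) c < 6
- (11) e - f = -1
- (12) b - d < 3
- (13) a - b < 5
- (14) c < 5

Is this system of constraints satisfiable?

Satisfiable

Take a = 4, b = 1, c = 2, d = 1, e = 1, f = 2. Then constraint 3: e - b = 0; constraint 5: c + e = 3, and every other listed constraint is also met.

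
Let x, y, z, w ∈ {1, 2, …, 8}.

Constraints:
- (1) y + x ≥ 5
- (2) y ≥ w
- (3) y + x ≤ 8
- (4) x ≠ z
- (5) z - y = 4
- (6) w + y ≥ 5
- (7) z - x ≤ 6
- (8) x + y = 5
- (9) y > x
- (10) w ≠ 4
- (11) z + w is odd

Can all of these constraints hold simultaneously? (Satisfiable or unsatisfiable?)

The assignment x = 2, y = 3, z = 7, w = 2 works:
  constraint 1 holds since y + x = 5.
  constraint 3 holds since y + x = 5.
  constraint 5 holds since z - y = 4.
The rest check out directly.

Satisfiable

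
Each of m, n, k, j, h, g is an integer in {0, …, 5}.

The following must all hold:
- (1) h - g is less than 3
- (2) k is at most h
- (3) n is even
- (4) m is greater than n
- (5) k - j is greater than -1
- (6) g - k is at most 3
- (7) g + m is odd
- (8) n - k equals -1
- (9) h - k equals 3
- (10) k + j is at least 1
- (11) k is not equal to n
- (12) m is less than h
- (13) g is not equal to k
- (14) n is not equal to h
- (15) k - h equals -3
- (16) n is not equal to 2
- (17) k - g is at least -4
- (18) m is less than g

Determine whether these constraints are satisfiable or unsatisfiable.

Try m = 1, n = 0, k = 1, j = 1, h = 4, g = 4.
Check constraint 1: h - g = 0; constraint 5: k - j = 0. The remaining constraints are straightforward to verify.

Satisfiable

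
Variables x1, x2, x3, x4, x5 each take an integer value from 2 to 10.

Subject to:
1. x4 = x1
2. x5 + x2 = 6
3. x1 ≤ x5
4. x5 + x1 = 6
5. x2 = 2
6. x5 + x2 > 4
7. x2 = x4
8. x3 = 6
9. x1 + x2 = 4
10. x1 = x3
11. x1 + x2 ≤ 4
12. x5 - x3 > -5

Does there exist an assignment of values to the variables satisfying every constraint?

Constraint 5 fixes x2 = 2 and constraint 8 fixes x3 = 6. Constraints 1, 7, and 10 give x2 = x4 = x1 = x3, so x2 = x3. But 2 ≠ 6 — contradiction.

Unsatisfiable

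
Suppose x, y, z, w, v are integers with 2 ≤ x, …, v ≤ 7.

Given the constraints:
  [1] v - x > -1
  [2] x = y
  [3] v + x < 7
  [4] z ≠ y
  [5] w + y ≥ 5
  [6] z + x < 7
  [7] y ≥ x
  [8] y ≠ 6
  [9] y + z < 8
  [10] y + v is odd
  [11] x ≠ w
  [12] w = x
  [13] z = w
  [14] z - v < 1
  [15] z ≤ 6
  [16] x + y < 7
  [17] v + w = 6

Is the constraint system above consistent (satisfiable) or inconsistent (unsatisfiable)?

Unsatisfiable

From constraints 2, 12, and 13, z = w = x = y, so z = y. But constraint 4 says z ≠ y. Contradiction.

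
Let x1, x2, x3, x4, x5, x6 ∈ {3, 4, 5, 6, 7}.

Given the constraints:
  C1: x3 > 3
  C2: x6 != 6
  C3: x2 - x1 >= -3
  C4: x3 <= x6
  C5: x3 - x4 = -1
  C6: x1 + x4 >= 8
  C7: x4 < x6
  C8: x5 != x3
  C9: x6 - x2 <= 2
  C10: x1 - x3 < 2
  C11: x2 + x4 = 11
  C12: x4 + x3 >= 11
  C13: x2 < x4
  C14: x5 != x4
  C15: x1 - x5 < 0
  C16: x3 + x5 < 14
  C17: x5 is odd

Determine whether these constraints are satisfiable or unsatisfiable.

Try x1 = 5, x2 = 5, x3 = 5, x4 = 6, x5 = 7, x6 = 7.
Check constraint 3: x2 - x1 = 0; constraint 5: x3 - x4 = -1; constraint 6: x1 + x4 = 11. The remaining constraints are straightforward to verify.

Satisfiable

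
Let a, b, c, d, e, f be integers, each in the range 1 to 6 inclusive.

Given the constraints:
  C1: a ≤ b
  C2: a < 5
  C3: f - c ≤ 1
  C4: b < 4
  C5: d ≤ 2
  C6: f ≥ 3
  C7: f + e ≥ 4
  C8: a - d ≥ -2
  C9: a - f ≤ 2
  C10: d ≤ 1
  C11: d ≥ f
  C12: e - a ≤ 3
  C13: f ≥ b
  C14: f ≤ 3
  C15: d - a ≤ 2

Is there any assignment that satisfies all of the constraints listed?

Unsatisfiable

From constraints 6 and 11: d ≥ f and f ≥ 3, so d ≥ 3. From constraint 10: d ≤ 1. But 1 < 3, so no value of d works.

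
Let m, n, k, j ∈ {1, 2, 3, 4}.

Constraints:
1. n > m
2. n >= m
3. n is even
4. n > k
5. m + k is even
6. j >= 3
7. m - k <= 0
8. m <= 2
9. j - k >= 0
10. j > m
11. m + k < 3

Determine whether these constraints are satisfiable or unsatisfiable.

Satisfiable

One satisfying assignment is m = 1, n = 4, k = 1, j = 3.
For the less obvious constraints — constraint 7: m - k = 0; constraint 9: j - k = 2 — and the others hold by inspection.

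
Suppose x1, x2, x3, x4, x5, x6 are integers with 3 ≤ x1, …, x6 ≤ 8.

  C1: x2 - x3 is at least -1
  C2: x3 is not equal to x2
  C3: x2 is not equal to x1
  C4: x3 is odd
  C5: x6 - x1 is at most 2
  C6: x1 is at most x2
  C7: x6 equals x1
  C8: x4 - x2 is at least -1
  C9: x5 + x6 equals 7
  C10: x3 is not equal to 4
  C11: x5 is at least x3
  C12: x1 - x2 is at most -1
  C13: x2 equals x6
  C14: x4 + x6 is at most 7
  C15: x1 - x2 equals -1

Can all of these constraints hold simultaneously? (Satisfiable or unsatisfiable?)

From constraints 7 and 13, x2 = x6 = x1, so x2 = x1. But constraint 3 says x2 ≠ x1. Contradiction.

Unsatisfiable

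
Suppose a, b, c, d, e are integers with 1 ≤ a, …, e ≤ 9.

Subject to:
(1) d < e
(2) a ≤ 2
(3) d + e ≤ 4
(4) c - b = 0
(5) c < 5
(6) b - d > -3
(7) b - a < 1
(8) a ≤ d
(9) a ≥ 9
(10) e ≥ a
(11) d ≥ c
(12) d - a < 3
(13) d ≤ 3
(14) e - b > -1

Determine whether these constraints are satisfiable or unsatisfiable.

Unsatisfiable

From constraints 8 and 9: d ≥ a and a ≥ 9, so d ≥ 9. From constraint 13: d ≤ 3. But 3 < 9, so no value of d works.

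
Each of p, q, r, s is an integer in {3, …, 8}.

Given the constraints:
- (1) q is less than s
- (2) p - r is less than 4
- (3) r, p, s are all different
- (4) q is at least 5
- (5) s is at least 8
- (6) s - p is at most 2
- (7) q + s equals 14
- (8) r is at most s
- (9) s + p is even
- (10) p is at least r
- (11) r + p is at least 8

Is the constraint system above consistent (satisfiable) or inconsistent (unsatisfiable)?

One satisfying assignment is p = 6, q = 6, r = 3, s = 8.
For the less obvious constraints — constraint 2: p - r = 3; constraint 6: s - p = 2 — and the others hold by inspection.

Satisfiable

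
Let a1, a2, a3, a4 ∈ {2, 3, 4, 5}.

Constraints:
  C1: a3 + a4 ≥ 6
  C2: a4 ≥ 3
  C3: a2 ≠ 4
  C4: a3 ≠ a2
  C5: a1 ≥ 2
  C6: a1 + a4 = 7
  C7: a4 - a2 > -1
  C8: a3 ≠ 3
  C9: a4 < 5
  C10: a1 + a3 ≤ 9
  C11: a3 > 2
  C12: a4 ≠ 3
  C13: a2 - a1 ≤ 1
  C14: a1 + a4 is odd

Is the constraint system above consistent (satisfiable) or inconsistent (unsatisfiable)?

Satisfiable

Setting (a1, a2, a3, a4) = (3, 2, 5, 4) satisfies everything: constraint 1: a3 + a4 = 9; constraint 6: a1 + a4 = 7, and the others follow.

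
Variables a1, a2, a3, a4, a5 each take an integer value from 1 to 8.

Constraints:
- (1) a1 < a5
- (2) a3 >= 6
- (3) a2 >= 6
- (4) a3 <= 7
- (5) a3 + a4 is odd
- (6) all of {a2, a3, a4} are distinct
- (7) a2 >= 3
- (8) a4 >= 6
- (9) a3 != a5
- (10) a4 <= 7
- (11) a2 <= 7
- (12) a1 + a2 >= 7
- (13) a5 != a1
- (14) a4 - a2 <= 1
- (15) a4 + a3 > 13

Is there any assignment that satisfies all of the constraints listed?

Constraints 2, 3, 4, 8, 10, and 11 confine each of a2, a3, a4 to the 2 values {6, 7}.
Constraint 6 requires all 3 of them to be distinct, but only 2 values are available — impossible by the pigeonhole principle.

Unsatisfiable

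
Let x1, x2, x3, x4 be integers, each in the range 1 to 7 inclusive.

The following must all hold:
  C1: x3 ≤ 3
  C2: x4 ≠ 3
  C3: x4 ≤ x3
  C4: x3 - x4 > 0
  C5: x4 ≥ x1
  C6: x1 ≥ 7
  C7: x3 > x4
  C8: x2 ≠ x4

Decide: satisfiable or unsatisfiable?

From constraints 5 and 6: x4 ≥ x1 and x1 ≥ 7, so x4 ≥ 7. From constraints 1 and 3: x4 ≤ x3 and x3 ≤ 3, so x4 ≤ 3. But 3 < 7, so no value of x4 works.

Unsatisfiable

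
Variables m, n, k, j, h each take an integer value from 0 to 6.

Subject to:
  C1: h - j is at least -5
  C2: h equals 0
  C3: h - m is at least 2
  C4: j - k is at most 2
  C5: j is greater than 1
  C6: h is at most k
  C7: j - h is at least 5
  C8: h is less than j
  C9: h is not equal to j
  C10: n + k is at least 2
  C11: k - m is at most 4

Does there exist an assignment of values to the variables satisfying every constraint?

Unsatisfiable

Constraints 3, 4, 7, and 11 give k − j ≥ -2, j − h ≥ 5, h − m ≥ 2, m − k ≥ -4.
Adding all 4 inequalities: the left sides telescope to 0, and the right sides sum to (-2) + 5 + 2 + (-4) = 1. So 0 ≥ 1, which is false.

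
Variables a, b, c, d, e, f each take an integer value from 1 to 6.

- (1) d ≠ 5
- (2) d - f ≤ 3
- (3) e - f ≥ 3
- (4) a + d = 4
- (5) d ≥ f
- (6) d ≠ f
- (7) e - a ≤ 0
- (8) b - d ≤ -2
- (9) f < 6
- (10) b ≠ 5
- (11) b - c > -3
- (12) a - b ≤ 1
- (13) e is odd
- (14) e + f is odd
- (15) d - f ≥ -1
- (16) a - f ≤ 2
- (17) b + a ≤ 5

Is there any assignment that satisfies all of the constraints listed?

Constraints 2, 3, 7, 8, and 12 give a − e ≥ 0, e − f ≥ 3, f − d ≥ -3, d − b ≥ 2, b − a ≥ -1.
Adding all 5 inequalities: the left sides telescope to 0, and the right sides sum to 0 + 3 + (-3) + 2 + (-1) = 1. So 0 ≥ 1, which is false.

Unsatisfiable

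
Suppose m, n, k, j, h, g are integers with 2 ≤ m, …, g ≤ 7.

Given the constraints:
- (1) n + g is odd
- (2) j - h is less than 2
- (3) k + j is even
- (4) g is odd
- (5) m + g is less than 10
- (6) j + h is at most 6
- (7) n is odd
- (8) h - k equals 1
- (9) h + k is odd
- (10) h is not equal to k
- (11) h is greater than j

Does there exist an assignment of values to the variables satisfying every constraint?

Unsatisfiable

Constraint 7 makes n odd and constraint 4 makes g odd, so n + g must be even. Constraint 1 says n + g is odd — contradiction.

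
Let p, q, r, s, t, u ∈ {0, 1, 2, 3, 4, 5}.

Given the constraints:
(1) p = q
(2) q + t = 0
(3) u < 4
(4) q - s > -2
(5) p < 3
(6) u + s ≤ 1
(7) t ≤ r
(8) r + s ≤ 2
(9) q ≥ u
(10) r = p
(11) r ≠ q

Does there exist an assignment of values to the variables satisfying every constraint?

Unsatisfiable

From constraints 1 and 10, r = p = q, so r = q. But constraint 11 says r ≠ q. Contradiction.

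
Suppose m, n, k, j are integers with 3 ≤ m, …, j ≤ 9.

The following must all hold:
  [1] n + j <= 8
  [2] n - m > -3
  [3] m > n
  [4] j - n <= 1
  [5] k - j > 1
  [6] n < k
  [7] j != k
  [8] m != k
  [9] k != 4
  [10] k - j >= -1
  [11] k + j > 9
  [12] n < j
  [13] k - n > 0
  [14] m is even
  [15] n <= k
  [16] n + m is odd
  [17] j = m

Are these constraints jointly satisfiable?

Take m = 4, n = 3, k = 6, j = 4. Then constraint 1: n + j = 7; constraint 2: n - m = -1, and every other listed constraint is also met.

Satisfiable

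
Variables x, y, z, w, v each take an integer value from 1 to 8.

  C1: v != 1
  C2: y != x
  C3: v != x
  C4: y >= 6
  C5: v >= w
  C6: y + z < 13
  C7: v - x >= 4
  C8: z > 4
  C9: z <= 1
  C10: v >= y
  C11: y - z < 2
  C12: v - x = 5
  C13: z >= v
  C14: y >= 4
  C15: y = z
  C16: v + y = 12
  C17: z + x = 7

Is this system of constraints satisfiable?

From constraints 4 and 10: v ≥ y and y ≥ 6, so v ≥ 6. From constraints 9 and 13: v ≤ z and z ≤ 1, so v ≤ 1. But 1 < 6, so no value of v works.

Unsatisfiable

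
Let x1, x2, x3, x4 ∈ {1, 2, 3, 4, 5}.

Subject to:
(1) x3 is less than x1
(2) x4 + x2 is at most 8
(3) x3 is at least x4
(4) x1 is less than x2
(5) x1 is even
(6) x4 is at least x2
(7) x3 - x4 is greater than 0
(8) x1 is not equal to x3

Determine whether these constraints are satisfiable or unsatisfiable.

Unsatisfiable

Constraints 1, 4, 6, and 7 give x3 < x1, x1 < x2, x2 ≤ x4, x4 < x3. Chaining: x3 < x1 < x2 ≤ x4 < x3, which forces x3 < x3 — impossible.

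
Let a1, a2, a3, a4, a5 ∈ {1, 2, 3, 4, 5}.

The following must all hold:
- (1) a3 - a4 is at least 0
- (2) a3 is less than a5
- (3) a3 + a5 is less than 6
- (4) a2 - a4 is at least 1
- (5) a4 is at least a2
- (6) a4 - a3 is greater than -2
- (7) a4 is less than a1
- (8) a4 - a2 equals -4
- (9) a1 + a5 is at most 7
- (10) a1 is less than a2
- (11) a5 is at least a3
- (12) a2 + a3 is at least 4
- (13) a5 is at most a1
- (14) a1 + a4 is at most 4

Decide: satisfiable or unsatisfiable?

Constraints 1, 2, 5, 10, and 13 give a4 ≤ a3, a3 < a5, a5 ≤ a1, a1 < a2, a2 ≤ a4. Chaining: a4 ≤ a3 < a5 ≤ a1 < a2 ≤ a4, which forces a4 < a4 — impossible.

Unsatisfiable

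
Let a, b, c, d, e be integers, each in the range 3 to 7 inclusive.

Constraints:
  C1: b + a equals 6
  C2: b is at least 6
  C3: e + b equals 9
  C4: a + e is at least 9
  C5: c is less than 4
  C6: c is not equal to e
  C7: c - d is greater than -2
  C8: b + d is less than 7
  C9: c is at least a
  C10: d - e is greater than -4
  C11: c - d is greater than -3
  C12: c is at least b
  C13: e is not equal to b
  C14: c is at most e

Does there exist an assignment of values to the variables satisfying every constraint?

Unsatisfiable

From constraints 2 and 12: c ≥ b and b ≥ 6, so c ≥ 6. From constraint 5: c ≤ 3. But 3 < 6, so no value of c works.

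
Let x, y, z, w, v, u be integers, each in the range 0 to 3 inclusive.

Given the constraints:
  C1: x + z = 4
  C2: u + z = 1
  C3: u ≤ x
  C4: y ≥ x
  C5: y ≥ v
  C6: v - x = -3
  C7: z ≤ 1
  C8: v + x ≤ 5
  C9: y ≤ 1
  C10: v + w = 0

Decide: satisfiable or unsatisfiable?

From constraints 4 and 9: x ≤ y ≤ 1. From constraint 7: z ≤ 1. Hence x + z ≤ 2. But constraint 1 requires x + z = 4, and 4 > 2. Contradiction.

Unsatisfiable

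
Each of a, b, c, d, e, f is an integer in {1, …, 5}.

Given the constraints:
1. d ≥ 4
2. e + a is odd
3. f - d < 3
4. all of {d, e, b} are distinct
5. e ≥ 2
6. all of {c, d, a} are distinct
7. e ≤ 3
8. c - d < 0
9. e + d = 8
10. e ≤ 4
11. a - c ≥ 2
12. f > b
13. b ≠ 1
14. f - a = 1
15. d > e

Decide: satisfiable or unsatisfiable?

The assignment a = 4, b = 2, c = 2, d = 5, e = 3, f = 5 works:
  constraint 3 holds since f - d = 0.
  constraint 8 holds since c - d = -3.
The rest check out directly.

Satisfiable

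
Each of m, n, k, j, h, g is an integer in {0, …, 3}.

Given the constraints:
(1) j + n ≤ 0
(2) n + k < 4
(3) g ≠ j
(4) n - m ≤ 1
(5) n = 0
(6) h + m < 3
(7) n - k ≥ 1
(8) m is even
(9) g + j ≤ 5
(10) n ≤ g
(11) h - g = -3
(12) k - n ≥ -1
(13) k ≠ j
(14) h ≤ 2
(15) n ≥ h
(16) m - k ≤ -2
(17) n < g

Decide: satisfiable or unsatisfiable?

Constraints 4, 7, and 16 give k − m ≥ 2, m − n ≥ -1, n − k ≥ 1.
Adding all 3 inequalities: the left sides telescope to 0, and the right sides sum to 2 + (-1) + 1 = 2. So 0 ≥ 2, which is false.

Unsatisfiable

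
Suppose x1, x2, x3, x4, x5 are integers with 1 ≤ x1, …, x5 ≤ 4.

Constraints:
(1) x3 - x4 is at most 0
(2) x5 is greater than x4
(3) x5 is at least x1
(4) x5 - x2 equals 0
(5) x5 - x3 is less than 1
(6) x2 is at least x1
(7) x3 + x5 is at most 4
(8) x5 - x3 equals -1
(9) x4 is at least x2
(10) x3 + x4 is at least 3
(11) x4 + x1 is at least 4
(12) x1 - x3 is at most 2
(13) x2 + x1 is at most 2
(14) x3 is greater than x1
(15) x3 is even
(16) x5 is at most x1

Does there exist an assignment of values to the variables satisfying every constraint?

Unsatisfiable

Constraints 1, 2, 14, and 16 give x1 < x3, x3 ≤ x4, x4 < x5, x5 ≤ x1. Chaining: x1 < x3 ≤ x4 < x5 ≤ x1, which forces x1 < x1 — impossible.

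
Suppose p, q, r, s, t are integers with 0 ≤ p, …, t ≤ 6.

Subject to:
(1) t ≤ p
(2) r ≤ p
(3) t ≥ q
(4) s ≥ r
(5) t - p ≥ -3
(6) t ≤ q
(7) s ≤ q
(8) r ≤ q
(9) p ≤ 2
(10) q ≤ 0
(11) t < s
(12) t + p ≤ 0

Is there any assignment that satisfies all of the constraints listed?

Unsatisfiable

Constraints 3, 7, and 11 give q ≤ t, t < s, s ≤ q. Chaining: q ≤ t < s ≤ q, which forces q < q — impossible.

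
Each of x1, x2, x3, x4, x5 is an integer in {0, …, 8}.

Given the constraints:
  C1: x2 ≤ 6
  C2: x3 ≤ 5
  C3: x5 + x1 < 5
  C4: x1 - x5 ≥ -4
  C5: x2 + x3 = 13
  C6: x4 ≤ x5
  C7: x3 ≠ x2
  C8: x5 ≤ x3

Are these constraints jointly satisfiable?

Unsatisfiable

From constraint 1: x2 ≤ 6. From constraint 2: x3 ≤ 5. Hence x2 + x3 ≤ 11. But constraint 5 requires x2 + x3 = 13, and 13 > 11. Contradiction.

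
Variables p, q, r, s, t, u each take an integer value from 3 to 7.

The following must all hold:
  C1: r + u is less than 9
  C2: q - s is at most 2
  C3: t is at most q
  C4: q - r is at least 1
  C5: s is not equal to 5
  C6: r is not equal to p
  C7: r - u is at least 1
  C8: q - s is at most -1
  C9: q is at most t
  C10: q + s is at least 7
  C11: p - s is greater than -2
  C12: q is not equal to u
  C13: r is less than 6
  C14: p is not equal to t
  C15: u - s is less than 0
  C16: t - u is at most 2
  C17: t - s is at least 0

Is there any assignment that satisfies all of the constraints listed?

Constraints 4, 7, 8, 16, and 17 give q − r ≥ 1, r − u ≥ 1, u − t ≥ -2, t − s ≥ 0, s − q ≥ 1.
Adding all 5 inequalities: the left sides telescope to 0, and the right sides sum to 1 + 1 + (-2) + 0 + 1 = 1. So 0 ≥ 1, which is false.

Unsatisfiable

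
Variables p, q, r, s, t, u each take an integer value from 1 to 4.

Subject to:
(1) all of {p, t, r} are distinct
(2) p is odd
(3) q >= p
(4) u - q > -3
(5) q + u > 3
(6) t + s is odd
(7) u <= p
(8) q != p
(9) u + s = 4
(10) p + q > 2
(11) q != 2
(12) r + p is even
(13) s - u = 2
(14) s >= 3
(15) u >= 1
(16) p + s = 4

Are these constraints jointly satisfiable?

One satisfying assignment is p = 1, q = 3, r = 3, s = 3, t = 2, u = 1.
For the less obvious constraints — constraint 4: u - q = -2; constraint 5: q + u = 4; constraint 9: u + s = 4 — and the others hold by inspection.

Satisfiable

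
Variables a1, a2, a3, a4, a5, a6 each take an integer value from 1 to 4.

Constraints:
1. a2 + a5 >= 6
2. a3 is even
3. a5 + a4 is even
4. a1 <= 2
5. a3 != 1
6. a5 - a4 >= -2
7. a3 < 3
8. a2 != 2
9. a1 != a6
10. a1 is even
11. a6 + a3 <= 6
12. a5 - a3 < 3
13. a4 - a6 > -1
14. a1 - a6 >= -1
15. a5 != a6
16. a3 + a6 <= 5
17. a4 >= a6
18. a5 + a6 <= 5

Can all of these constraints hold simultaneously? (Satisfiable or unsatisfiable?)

Take a1 = 2, a2 = 4, a3 = 2, a4 = 2, a5 = 2, a6 = 1. Then constraint 1: a2 + a5 = 6; constraint 6: a5 - a4 = 0, and every other listed constraint is also met.

Satisfiable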